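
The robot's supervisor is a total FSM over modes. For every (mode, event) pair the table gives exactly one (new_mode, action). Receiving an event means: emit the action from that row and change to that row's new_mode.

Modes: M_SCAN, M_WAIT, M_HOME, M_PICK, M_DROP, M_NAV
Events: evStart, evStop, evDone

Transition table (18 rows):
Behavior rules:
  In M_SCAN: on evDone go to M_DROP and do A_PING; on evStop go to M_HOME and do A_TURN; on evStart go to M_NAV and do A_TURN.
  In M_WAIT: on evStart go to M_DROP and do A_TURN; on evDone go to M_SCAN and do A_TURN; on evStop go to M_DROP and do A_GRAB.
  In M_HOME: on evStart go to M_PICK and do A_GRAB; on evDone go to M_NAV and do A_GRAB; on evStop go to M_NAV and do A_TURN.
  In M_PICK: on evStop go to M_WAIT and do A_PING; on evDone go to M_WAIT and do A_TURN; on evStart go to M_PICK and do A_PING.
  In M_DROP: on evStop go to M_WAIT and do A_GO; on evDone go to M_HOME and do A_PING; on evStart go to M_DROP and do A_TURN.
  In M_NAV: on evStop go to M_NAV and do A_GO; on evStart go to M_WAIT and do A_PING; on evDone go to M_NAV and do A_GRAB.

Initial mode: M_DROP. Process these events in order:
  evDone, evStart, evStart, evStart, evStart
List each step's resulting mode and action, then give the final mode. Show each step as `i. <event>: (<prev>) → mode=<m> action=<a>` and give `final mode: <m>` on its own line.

final mode: M_PICK

1. evDone: (M_DROP) → mode=M_HOME action=A_PING
2. evStart: (M_HOME) → mode=M_PICK action=A_GRAB
3. evStart: (M_PICK) → mode=M_PICK action=A_PING
4. evStart: (M_PICK) → mode=M_PICK action=A_PING
5. evStart: (M_PICK) → mode=M_PICK action=A_PING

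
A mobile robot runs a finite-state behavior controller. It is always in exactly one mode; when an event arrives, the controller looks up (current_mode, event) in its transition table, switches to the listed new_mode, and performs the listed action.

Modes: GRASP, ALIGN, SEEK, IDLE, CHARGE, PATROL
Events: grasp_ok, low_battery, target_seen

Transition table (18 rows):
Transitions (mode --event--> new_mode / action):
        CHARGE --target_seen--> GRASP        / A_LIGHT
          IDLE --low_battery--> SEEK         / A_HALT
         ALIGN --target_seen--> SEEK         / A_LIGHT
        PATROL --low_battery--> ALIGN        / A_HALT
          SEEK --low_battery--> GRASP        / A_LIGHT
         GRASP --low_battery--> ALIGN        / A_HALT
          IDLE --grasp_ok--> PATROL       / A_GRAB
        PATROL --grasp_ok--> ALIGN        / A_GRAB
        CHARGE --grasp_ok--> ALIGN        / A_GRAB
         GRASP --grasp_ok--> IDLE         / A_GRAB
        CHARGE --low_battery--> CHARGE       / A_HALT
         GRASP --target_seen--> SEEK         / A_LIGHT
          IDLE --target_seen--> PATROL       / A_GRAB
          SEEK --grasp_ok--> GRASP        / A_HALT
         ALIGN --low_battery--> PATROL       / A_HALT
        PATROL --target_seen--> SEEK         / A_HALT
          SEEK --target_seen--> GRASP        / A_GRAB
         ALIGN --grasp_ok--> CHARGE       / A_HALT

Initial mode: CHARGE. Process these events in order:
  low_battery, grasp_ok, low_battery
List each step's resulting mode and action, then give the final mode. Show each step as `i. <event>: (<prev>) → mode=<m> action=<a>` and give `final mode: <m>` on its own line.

final mode: PATROL

1. low_battery: (CHARGE) → mode=CHARGE action=A_HALT
2. grasp_ok: (CHARGE) → mode=ALIGN action=A_GRAB
3. low_battery: (ALIGN) → mode=PATROL action=A_HALT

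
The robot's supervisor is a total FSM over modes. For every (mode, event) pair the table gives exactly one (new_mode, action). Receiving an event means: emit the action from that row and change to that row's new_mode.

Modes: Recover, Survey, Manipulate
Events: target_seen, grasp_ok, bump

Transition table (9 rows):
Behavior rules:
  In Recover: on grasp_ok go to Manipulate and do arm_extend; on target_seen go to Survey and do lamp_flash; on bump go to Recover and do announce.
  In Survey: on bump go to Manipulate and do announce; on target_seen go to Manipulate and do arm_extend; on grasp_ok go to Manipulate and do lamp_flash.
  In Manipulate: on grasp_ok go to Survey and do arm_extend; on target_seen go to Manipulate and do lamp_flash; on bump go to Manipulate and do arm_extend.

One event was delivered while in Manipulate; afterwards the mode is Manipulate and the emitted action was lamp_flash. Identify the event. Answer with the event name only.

target_seen

try target_seen: (Manipulate, target_seen) → (Manipulate, lamp_flash)  ← matches
try grasp_ok: (Manipulate, grasp_ok) → (Survey, arm_extend)
try bump: (Manipulate, bump) → (Manipulate, arm_extend)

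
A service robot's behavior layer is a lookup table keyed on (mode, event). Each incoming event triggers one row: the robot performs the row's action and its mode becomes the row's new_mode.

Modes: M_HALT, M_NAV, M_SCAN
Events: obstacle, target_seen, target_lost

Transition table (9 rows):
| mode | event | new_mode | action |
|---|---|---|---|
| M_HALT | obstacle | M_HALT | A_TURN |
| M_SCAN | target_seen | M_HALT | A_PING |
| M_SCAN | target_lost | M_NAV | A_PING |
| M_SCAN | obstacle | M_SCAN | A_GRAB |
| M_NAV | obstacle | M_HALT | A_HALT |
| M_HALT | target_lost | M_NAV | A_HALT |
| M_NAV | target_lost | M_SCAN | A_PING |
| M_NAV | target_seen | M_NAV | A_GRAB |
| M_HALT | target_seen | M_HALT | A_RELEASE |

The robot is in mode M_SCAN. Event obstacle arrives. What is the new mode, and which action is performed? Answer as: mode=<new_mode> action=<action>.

mode=M_SCAN action=A_GRAB

current mode = M_SCAN; filter table to that mode:
  (M_SCAN, target_seen) → (M_HALT, A_PING)
  (M_SCAN, target_lost) → (M_NAV, A_PING)
  (M_SCAN, obstacle) → (M_SCAN, A_GRAB)  ← event matches
event = obstacle selects (M_SCAN, A_GRAB)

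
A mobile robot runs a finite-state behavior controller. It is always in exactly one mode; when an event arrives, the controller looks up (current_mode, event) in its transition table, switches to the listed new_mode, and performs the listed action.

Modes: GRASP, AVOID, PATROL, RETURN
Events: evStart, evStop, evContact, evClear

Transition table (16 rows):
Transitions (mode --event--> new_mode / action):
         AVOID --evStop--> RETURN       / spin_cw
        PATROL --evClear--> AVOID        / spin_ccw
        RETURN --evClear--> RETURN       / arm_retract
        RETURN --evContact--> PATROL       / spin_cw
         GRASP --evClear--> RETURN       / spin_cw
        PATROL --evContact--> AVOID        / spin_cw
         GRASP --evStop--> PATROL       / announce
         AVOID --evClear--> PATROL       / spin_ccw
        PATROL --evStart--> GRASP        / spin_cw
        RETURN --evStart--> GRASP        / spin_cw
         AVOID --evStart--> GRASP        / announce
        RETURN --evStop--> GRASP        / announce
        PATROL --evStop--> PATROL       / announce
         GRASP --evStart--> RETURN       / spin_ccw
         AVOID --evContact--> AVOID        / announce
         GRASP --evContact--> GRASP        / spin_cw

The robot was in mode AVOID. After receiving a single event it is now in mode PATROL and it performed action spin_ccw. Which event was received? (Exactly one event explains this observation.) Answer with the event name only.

evClear

try evStart: (AVOID, evStart) → (GRASP, announce)
try evStop: (AVOID, evStop) → (RETURN, spin_cw)
try evContact: (AVOID, evContact) → (AVOID, announce)
try evClear: (AVOID, evClear) → (PATROL, spin_ccw)  ← matches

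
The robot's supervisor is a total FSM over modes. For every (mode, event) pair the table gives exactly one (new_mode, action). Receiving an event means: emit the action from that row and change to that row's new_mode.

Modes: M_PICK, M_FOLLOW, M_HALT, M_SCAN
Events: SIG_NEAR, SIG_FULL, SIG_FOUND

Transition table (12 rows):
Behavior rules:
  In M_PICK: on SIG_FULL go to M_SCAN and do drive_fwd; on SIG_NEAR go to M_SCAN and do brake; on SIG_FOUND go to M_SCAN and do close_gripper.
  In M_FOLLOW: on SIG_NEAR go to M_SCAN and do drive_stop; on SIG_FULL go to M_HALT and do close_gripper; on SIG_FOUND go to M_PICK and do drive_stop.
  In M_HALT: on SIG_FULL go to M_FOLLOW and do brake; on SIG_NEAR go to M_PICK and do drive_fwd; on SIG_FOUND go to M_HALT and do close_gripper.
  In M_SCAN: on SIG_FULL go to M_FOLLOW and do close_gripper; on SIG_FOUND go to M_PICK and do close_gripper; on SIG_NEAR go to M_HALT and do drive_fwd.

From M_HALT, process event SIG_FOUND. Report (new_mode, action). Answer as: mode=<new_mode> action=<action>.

mode=M_HALT action=close_gripper

current mode = M_HALT; filter table to that mode:
  (M_HALT, SIG_FULL) → (M_FOLLOW, brake)
  (M_HALT, SIG_NEAR) → (M_PICK, drive_fwd)
  (M_HALT, SIG_FOUND) → (M_HALT, close_gripper)  ← event matches
event = SIG_FOUND selects (M_HALT, close_gripper)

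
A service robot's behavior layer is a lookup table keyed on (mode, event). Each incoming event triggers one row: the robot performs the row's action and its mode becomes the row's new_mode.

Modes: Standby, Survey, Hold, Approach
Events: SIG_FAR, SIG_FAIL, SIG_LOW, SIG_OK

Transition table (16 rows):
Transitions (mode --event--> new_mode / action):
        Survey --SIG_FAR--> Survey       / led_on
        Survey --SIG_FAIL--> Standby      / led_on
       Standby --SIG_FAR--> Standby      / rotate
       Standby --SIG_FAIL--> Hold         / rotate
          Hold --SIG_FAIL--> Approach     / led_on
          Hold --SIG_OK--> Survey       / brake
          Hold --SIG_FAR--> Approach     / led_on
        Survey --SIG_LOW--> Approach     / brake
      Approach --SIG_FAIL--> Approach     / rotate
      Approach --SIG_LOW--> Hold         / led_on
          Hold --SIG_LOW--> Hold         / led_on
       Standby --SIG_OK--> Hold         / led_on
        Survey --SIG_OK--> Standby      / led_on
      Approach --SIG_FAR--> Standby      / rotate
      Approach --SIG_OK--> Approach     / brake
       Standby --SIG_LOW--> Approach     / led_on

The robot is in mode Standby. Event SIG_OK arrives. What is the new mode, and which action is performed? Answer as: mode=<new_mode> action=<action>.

mode=Hold action=led_on

current mode = Standby; filter table to that mode:
  (Standby, SIG_FAR) → (Standby, rotate)
  (Standby, SIG_FAIL) → (Hold, rotate)
  (Standby, SIG_OK) → (Hold, led_on)  ← event matches
  (Standby, SIG_LOW) → (Approach, led_on)
event = SIG_OK selects (Hold, led_on)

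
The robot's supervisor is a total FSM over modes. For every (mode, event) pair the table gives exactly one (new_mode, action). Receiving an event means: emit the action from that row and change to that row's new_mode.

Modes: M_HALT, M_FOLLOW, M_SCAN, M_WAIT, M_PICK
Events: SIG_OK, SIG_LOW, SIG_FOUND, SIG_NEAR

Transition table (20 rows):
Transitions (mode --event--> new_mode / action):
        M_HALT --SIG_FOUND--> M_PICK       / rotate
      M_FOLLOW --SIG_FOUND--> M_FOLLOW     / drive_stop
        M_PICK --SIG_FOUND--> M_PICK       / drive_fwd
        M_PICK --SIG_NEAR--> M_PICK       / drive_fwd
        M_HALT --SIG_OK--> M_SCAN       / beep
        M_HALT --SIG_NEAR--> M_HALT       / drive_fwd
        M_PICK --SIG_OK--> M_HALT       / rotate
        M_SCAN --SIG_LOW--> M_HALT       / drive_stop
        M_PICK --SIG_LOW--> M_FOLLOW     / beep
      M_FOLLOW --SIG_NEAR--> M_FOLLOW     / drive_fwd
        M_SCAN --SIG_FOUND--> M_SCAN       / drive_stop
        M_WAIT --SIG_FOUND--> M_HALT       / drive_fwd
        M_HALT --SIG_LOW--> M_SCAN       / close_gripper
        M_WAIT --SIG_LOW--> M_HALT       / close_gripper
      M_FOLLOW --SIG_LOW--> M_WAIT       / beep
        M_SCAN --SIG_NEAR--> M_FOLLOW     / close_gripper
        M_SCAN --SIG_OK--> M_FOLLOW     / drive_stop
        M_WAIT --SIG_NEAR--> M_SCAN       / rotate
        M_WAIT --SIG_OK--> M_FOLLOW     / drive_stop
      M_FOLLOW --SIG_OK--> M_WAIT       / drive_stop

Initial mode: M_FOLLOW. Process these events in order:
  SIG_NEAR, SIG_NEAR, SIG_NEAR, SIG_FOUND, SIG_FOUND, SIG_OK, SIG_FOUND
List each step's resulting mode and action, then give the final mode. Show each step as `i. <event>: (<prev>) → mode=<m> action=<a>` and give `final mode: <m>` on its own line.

1. SIG_NEAR: (M_FOLLOW) → mode=M_FOLLOW action=drive_fwd
2. SIG_NEAR: (M_FOLLOW) → mode=M_FOLLOW action=drive_fwd
3. SIG_NEAR: (M_FOLLOW) → mode=M_FOLLOW action=drive_fwd
4. SIG_FOUND: (M_FOLLOW) → mode=M_FOLLOW action=drive_stop
5. SIG_FOUND: (M_FOLLOW) → mode=M_FOLLOW action=drive_stop
6. SIG_OK: (M_FOLLOW) → mode=M_WAIT action=drive_stop
7. SIG_FOUND: (M_WAIT) → mode=M_HALT action=drive_fwd

final mode: M_HALT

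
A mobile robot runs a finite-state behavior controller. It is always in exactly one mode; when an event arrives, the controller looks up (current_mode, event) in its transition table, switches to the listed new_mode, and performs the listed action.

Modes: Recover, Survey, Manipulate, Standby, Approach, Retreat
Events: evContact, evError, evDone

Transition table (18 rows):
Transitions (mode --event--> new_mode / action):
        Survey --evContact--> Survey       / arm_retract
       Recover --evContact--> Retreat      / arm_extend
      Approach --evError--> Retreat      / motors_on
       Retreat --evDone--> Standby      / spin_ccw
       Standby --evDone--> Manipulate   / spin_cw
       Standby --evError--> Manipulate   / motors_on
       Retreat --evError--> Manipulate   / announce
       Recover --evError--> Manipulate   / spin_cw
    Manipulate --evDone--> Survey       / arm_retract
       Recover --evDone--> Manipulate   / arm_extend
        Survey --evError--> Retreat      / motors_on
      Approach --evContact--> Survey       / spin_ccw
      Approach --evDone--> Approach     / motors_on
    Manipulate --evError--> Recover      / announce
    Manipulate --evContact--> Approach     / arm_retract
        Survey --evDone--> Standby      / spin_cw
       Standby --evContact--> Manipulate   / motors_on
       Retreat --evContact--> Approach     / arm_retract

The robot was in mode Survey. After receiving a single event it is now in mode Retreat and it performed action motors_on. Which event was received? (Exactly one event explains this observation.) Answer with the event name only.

try evContact: (Survey, evContact) → (Survey, arm_retract)
try evError: (Survey, evError) → (Retreat, motors_on)  ← matches
try evDone: (Survey, evDone) → (Standby, spin_cw)

evError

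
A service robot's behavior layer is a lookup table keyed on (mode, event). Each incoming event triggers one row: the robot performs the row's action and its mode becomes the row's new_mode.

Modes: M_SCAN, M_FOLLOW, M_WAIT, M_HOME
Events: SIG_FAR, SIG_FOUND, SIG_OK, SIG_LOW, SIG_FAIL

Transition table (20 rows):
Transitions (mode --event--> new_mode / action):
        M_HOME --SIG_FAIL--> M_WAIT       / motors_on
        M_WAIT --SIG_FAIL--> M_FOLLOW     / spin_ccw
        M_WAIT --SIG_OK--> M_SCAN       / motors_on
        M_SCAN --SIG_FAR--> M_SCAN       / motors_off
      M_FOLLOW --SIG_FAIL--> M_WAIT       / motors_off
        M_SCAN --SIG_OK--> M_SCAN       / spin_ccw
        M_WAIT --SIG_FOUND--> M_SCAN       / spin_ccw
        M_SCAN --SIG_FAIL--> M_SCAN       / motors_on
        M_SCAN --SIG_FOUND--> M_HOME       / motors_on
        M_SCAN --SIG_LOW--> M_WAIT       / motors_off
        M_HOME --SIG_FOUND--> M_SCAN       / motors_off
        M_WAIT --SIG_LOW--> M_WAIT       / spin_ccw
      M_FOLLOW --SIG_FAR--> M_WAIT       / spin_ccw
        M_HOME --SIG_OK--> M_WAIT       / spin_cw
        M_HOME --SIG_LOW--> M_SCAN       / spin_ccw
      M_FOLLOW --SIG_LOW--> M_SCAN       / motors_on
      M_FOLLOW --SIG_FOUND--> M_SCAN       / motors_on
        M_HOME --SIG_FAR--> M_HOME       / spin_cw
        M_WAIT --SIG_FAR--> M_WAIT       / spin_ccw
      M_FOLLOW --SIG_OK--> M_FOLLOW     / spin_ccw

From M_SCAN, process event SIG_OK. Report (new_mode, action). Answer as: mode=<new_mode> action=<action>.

mode=M_SCAN action=spin_ccw

current mode = M_SCAN; filter table to that mode:
  (M_SCAN, SIG_FAR) → (M_SCAN, motors_off)
  (M_SCAN, SIG_OK) → (M_SCAN, spin_ccw)  ← event matches
  (M_SCAN, SIG_FAIL) → (M_SCAN, motors_on)
  (M_SCAN, SIG_FOUND) → (M_HOME, motors_on)
  (M_SCAN, SIG_LOW) → (M_WAIT, motors_off)
event = SIG_OK selects (M_SCAN, spin_ccw)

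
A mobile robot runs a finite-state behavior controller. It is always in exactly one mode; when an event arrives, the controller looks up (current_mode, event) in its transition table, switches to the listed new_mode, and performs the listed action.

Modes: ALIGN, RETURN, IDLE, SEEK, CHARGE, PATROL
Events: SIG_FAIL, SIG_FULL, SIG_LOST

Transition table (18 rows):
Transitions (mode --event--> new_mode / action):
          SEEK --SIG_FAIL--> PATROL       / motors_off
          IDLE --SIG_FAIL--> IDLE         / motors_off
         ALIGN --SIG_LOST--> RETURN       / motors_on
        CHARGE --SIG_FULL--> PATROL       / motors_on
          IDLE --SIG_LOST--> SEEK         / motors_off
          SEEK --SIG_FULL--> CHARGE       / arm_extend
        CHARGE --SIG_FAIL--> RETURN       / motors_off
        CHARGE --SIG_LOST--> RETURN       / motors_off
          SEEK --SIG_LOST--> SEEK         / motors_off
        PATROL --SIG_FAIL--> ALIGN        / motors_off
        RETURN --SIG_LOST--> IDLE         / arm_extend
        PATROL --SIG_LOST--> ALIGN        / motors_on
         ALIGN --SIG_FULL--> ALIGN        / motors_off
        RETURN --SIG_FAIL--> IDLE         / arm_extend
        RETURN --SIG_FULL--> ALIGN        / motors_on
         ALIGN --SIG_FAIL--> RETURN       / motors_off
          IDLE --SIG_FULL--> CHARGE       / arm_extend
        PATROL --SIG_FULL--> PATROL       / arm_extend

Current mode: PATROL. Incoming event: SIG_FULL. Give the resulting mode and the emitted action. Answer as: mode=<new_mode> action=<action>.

mode=PATROL action=arm_extend

current mode = PATROL; filter table to that mode:
  (PATROL, SIG_FAIL) → (ALIGN, motors_off)
  (PATROL, SIG_LOST) → (ALIGN, motors_on)
  (PATROL, SIG_FULL) → (PATROL, arm_extend)  ← event matches
event = SIG_FULL selects (PATROL, arm_extend)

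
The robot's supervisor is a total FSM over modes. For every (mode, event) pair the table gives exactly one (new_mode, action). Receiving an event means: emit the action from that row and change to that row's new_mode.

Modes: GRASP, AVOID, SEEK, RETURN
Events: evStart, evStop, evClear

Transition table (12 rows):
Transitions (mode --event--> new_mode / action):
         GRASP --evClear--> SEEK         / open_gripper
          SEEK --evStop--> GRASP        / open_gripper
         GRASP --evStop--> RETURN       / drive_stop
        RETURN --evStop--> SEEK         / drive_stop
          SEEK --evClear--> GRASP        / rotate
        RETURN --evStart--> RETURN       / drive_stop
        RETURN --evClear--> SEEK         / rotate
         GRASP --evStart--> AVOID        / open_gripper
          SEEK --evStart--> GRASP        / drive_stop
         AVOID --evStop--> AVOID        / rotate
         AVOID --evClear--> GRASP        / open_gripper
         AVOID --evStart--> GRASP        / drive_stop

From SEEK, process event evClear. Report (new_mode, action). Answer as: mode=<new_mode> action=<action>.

mode=GRASP action=rotate

current mode = SEEK; filter table to that mode:
  (SEEK, evStop) → (GRASP, open_gripper)
  (SEEK, evClear) → (GRASP, rotate)  ← event matches
  (SEEK, evStart) → (GRASP, drive_stop)
event = evClear selects (GRASP, rotate)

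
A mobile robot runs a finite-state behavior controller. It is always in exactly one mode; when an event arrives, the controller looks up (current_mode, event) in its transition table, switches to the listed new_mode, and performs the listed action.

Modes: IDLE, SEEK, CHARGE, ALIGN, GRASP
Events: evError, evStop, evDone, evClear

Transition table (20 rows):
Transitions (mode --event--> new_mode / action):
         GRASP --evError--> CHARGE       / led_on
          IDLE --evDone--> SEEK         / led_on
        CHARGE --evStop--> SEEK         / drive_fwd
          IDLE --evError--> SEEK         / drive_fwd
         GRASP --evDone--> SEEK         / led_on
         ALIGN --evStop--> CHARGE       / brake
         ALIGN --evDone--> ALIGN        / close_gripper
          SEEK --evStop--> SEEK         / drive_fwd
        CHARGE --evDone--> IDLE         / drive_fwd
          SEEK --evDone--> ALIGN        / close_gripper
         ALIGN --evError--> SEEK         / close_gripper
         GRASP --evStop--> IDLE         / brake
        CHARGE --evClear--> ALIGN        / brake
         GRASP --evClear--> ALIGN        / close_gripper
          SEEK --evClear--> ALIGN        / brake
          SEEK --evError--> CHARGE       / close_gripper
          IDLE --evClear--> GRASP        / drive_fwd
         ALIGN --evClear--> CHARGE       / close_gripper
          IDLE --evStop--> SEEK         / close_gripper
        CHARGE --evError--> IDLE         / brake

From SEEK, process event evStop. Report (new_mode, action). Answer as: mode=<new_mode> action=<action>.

mode=SEEK action=drive_fwd

current mode = SEEK; filter table to that mode:
  (SEEK, evStop) → (SEEK, drive_fwd)  ← event matches
  (SEEK, evDone) → (ALIGN, close_gripper)
  (SEEK, evClear) → (ALIGN, brake)
  (SEEK, evError) → (CHARGE, close_gripper)
event = evStop selects (SEEK, drive_fwd)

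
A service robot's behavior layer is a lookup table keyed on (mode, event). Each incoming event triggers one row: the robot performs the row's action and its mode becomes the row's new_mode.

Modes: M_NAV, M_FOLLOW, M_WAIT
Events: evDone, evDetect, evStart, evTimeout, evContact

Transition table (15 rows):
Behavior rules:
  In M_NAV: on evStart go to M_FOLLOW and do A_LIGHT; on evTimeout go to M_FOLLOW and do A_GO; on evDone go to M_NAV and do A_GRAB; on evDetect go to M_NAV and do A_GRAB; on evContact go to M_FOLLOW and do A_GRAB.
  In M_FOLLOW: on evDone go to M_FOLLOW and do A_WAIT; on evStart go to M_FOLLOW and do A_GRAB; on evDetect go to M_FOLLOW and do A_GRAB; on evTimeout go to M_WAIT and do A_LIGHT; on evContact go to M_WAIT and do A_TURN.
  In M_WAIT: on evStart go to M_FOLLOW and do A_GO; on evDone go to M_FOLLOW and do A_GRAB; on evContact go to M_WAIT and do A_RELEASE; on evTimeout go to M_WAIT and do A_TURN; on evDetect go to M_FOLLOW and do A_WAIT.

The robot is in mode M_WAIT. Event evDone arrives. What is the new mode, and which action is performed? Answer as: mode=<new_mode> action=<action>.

mode=M_FOLLOW action=A_GRAB

current mode = M_WAIT; filter table to that mode:
  (M_WAIT, evStart) → (M_FOLLOW, A_GO)
  (M_WAIT, evDone) → (M_FOLLOW, A_GRAB)  ← event matches
  (M_WAIT, evContact) → (M_WAIT, A_RELEASE)
  (M_WAIT, evTimeout) → (M_WAIT, A_TURN)
  (M_WAIT, evDetect) → (M_FOLLOW, A_WAIT)
event = evDone selects (M_FOLLOW, A_GRAB)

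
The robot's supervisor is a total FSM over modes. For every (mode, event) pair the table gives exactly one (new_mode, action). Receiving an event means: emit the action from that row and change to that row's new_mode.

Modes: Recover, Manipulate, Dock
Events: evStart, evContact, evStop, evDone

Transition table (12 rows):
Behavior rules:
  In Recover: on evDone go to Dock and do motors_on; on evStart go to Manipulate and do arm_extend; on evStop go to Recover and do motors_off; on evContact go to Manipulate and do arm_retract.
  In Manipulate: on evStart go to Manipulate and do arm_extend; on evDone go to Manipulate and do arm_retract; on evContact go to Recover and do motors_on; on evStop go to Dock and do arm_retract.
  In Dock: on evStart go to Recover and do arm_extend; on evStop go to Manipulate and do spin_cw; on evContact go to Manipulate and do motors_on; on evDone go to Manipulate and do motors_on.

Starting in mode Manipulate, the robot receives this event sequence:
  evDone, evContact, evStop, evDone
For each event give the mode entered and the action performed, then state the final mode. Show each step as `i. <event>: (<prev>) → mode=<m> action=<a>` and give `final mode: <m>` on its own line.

1. evDone: (Manipulate) → mode=Manipulate action=arm_retract
2. evContact: (Manipulate) → mode=Recover action=motors_on
3. evStop: (Recover) → mode=Recover action=motors_off
4. evDone: (Recover) → mode=Dock action=motors_on

final mode: Dock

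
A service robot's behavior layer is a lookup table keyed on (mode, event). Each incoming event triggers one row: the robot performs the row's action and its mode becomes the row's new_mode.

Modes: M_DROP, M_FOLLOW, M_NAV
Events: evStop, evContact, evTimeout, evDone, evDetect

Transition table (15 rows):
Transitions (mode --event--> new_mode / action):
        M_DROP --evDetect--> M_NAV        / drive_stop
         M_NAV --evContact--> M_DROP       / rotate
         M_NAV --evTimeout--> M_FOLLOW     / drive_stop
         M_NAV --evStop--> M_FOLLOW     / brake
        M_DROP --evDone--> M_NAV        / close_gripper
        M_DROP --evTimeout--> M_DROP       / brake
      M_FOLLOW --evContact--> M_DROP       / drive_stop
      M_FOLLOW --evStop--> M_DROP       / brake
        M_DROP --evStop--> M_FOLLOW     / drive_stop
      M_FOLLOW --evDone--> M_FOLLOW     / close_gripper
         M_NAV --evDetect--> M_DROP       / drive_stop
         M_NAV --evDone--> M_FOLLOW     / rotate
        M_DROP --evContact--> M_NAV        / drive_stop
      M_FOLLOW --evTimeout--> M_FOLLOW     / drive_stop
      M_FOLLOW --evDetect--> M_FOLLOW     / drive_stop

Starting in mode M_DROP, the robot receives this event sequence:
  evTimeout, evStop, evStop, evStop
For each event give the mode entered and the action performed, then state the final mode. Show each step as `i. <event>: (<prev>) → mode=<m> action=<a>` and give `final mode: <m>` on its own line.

1. evTimeout: (M_DROP) → mode=M_DROP action=brake
2. evStop: (M_DROP) → mode=M_FOLLOW action=drive_stop
3. evStop: (M_FOLLOW) → mode=M_DROP action=brake
4. evStop: (M_DROP) → mode=M_FOLLOW action=drive_stop

final mode: M_FOLLOW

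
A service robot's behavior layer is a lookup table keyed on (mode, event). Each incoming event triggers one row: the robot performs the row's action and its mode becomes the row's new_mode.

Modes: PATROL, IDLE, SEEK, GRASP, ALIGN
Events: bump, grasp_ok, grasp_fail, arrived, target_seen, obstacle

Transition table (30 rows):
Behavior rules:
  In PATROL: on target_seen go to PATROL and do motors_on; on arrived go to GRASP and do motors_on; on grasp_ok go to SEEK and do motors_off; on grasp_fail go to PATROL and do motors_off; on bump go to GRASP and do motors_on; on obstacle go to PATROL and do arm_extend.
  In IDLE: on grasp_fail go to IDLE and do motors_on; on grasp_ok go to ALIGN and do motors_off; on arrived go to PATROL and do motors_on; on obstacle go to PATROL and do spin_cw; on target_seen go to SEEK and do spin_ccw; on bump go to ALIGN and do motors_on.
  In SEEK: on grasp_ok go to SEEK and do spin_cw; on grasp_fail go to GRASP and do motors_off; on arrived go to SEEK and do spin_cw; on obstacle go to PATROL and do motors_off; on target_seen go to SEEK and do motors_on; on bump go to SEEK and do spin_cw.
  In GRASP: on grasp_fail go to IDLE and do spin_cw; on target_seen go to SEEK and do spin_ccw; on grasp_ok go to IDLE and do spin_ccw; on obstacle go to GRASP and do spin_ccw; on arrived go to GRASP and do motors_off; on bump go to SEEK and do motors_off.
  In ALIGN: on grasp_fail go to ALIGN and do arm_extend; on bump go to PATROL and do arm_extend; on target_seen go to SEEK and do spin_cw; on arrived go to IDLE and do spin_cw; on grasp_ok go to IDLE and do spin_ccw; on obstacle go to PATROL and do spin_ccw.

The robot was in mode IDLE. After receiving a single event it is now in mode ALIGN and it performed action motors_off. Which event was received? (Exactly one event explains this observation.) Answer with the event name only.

try bump: (IDLE, bump) → (ALIGN, motors_on)
try grasp_ok: (IDLE, grasp_ok) → (ALIGN, motors_off)  ← matches
try grasp_fail: (IDLE, grasp_fail) → (IDLE, motors_on)
try arrived: (IDLE, arrived) → (PATROL, motors_on)
try target_seen: (IDLE, target_seen) → (SEEK, spin_ccw)
try obstacle: (IDLE, obstacle) → (PATROL, spin_cw)

grasp_ok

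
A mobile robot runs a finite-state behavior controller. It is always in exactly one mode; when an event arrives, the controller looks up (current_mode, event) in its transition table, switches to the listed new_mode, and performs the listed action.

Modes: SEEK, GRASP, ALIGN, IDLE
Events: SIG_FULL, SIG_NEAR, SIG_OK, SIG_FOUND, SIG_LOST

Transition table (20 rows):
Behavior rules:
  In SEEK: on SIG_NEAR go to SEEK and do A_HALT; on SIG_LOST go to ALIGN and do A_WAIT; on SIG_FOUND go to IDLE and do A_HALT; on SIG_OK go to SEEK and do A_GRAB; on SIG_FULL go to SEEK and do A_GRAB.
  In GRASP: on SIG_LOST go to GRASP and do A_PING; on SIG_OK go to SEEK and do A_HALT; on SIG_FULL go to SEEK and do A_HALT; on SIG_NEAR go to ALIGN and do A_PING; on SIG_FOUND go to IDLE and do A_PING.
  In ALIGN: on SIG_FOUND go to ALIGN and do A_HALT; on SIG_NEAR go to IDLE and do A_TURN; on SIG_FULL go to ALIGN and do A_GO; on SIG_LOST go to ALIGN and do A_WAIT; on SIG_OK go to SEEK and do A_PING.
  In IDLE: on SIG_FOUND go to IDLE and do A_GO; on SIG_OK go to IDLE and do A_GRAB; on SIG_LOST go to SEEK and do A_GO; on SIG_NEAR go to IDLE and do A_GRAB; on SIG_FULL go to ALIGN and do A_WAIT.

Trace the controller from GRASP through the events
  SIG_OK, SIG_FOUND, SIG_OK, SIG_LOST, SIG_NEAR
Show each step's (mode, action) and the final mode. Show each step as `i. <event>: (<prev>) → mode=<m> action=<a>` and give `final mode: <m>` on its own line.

final mode: SEEK

1. SIG_OK: (GRASP) → mode=SEEK action=A_HALT
2. SIG_FOUND: (SEEK) → mode=IDLE action=A_HALT
3. SIG_OK: (IDLE) → mode=IDLE action=A_GRAB
4. SIG_LOST: (IDLE) → mode=SEEK action=A_GO
5. SIG_NEAR: (SEEK) → mode=SEEK action=A_HALT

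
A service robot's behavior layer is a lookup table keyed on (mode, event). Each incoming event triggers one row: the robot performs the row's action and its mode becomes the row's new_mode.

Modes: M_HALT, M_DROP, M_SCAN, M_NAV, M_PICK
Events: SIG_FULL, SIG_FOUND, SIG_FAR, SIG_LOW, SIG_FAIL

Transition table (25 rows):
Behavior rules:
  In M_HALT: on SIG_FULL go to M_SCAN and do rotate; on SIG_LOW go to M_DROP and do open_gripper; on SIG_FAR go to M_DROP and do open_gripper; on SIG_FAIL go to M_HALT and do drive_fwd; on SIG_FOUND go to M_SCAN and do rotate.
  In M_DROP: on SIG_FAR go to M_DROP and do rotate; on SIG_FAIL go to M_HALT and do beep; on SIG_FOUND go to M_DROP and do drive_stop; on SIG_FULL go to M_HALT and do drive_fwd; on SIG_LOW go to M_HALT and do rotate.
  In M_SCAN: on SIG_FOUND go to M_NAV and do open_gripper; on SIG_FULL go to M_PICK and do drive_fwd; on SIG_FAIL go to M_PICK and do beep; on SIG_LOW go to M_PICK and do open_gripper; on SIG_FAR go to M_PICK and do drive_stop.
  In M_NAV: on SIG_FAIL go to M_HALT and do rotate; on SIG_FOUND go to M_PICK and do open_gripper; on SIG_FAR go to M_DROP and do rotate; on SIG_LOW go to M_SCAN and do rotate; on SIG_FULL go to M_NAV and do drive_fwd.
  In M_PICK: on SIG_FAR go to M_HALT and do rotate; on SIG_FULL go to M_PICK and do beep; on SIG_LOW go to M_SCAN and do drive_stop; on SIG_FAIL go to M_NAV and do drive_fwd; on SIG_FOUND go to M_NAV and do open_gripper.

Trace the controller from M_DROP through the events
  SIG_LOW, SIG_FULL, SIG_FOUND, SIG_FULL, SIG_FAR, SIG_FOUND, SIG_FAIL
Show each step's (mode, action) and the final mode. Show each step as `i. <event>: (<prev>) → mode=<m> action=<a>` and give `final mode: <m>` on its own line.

final mode: M_HALT

1. SIG_LOW: (M_DROP) → mode=M_HALT action=rotate
2. SIG_FULL: (M_HALT) → mode=M_SCAN action=rotate
3. SIG_FOUND: (M_SCAN) → mode=M_NAV action=open_gripper
4. SIG_FULL: (M_NAV) → mode=M_NAV action=drive_fwd
5. SIG_FAR: (M_NAV) → mode=M_DROP action=rotate
6. SIG_FOUND: (M_DROP) → mode=M_DROP action=drive_stop
7. SIG_FAIL: (M_DROP) → mode=M_HALT action=beep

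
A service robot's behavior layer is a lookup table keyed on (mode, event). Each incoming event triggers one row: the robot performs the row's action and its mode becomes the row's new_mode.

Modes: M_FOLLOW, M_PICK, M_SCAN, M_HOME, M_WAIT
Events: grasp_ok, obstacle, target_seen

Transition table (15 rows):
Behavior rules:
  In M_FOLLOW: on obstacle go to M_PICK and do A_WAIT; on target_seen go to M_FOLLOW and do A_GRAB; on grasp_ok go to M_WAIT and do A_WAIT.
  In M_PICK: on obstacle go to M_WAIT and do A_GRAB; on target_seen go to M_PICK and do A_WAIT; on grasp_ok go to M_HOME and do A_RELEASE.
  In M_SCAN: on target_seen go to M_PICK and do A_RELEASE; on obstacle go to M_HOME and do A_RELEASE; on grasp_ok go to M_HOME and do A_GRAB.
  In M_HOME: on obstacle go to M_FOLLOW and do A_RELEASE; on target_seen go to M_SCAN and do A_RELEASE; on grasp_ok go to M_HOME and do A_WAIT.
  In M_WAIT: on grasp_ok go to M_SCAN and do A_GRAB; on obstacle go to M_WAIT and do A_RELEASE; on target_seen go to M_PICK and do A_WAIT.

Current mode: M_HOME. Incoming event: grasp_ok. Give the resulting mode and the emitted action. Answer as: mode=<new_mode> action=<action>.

mode=M_HOME action=A_WAIT

current mode = M_HOME; filter table to that mode:
  (M_HOME, obstacle) → (M_FOLLOW, A_RELEASE)
  (M_HOME, target_seen) → (M_SCAN, A_RELEASE)
  (M_HOME, grasp_ok) → (M_HOME, A_WAIT)  ← event matches
event = grasp_ok selects (M_HOME, A_WAIT)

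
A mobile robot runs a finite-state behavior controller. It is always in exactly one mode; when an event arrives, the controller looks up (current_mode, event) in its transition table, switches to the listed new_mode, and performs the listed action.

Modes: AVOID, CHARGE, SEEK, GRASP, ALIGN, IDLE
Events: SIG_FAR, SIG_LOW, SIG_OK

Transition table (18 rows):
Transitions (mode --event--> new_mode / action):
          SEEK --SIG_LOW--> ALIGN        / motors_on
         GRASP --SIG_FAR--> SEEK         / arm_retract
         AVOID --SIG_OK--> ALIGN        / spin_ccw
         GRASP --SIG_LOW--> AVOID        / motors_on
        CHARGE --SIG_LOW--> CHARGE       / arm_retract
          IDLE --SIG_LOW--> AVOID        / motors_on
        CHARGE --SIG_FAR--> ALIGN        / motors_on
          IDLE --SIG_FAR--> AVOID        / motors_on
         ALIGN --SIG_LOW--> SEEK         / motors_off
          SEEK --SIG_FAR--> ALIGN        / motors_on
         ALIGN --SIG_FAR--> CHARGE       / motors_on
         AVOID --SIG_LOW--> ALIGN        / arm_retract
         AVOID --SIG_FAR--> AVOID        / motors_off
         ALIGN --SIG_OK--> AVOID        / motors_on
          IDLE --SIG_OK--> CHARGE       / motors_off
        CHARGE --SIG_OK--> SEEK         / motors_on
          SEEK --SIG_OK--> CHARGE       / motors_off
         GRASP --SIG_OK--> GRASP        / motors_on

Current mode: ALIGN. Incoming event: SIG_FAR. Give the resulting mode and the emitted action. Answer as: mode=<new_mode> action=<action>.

current mode = ALIGN; filter table to that mode:
  (ALIGN, SIG_LOW) → (SEEK, motors_off)
  (ALIGN, SIG_FAR) → (CHARGE, motors_on)  ← event matches
  (ALIGN, SIG_OK) → (AVOID, motors_on)
event = SIG_FAR selects (CHARGE, motors_on)

mode=CHARGE action=motors_on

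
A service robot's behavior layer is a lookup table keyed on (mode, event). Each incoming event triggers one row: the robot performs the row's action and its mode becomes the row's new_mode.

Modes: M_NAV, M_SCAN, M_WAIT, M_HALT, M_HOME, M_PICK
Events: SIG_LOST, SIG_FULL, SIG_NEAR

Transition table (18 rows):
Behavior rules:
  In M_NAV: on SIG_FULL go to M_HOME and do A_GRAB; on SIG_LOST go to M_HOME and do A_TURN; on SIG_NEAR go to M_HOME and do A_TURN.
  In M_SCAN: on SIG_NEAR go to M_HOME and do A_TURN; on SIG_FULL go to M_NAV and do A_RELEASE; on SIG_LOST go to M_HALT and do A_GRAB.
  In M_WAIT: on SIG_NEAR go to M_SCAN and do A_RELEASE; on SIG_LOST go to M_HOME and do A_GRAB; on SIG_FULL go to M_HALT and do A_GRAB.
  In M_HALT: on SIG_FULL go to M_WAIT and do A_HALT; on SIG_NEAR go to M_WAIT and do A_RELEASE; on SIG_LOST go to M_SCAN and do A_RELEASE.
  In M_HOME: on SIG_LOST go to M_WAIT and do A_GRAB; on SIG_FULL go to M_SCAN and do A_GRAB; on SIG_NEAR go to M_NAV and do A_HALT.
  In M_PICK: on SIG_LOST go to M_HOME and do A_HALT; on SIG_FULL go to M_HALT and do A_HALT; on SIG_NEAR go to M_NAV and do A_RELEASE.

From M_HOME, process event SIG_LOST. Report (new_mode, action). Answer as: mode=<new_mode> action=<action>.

mode=M_WAIT action=A_GRAB

current mode = M_HOME; filter table to that mode:
  (M_HOME, SIG_LOST) → (M_WAIT, A_GRAB)  ← event matches
  (M_HOME, SIG_FULL) → (M_SCAN, A_GRAB)
  (M_HOME, SIG_NEAR) → (M_NAV, A_HALT)
event = SIG_LOST selects (M_WAIT, A_GRAB)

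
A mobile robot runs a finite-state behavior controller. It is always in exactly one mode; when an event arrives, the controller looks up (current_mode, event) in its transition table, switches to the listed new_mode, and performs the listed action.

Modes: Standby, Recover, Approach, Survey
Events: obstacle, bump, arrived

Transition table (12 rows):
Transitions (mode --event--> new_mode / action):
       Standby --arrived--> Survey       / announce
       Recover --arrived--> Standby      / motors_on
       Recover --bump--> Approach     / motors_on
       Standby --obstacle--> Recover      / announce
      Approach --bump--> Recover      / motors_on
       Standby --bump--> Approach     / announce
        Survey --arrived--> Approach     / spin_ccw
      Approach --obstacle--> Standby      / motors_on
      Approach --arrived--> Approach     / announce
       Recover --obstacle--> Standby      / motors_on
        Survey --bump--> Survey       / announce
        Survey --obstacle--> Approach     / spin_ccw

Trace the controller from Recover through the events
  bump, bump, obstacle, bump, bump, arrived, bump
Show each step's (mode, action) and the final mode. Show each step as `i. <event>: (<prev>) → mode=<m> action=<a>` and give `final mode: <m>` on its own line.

1. bump: (Recover) → mode=Approach action=motors_on
2. bump: (Approach) → mode=Recover action=motors_on
3. obstacle: (Recover) → mode=Standby action=motors_on
4. bump: (Standby) → mode=Approach action=announce
5. bump: (Approach) → mode=Recover action=motors_on
6. arrived: (Recover) → mode=Standby action=motors_on
7. bump: (Standby) → mode=Approach action=announce

final mode: Approach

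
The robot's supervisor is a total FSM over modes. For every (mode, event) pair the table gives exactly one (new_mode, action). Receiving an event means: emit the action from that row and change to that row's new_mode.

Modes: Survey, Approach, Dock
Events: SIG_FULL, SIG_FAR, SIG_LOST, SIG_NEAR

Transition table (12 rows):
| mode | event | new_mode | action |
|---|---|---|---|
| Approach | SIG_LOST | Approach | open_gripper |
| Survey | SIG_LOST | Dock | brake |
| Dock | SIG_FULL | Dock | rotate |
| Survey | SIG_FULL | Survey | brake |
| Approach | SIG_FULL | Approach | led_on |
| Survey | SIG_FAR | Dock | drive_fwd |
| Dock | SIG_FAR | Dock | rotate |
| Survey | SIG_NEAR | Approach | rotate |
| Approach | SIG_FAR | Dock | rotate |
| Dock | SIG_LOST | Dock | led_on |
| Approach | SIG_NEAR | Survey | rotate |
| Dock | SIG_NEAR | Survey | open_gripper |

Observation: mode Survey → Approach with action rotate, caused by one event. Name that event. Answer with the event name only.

try SIG_FULL: (Survey, SIG_FULL) → (Survey, brake)
try SIG_FAR: (Survey, SIG_FAR) → (Dock, drive_fwd)
try SIG_LOST: (Survey, SIG_LOST) → (Dock, brake)
try SIG_NEAR: (Survey, SIG_NEAR) → (Approach, rotate)  ← matches

SIG_NEAR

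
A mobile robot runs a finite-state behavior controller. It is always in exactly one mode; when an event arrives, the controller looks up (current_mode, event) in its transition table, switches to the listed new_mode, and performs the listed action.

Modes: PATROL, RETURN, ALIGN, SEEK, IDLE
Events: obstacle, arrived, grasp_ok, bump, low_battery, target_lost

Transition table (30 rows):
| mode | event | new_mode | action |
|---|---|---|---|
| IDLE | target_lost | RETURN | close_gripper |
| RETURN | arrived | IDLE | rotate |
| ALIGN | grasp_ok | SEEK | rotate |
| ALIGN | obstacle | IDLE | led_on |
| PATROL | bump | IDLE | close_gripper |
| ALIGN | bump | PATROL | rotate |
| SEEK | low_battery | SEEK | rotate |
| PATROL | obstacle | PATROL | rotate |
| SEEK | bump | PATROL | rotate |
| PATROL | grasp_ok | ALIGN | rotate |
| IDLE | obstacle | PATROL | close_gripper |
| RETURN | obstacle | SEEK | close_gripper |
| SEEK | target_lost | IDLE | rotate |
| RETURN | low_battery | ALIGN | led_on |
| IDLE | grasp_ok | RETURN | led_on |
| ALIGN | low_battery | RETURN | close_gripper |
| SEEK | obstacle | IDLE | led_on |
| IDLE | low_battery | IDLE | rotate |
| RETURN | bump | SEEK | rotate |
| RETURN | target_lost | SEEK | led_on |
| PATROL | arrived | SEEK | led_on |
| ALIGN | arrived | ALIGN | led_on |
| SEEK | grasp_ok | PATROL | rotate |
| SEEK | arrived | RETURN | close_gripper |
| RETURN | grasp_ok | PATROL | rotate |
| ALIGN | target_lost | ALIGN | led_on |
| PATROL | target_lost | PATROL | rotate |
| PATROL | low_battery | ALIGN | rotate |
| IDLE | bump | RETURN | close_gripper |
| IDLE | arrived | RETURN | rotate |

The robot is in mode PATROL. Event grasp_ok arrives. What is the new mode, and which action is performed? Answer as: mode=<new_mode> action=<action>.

current mode = PATROL; filter table to that mode:
  (PATROL, bump) → (IDLE, close_gripper)
  (PATROL, obstacle) → (PATROL, rotate)
  (PATROL, grasp_ok) → (ALIGN, rotate)  ← event matches
  (PATROL, arrived) → (SEEK, led_on)
  (PATROL, target_lost) → (PATROL, rotate)
  (PATROL, low_battery) → (ALIGN, rotate)
event = grasp_ok selects (ALIGN, rotate)

mode=ALIGN action=rotate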